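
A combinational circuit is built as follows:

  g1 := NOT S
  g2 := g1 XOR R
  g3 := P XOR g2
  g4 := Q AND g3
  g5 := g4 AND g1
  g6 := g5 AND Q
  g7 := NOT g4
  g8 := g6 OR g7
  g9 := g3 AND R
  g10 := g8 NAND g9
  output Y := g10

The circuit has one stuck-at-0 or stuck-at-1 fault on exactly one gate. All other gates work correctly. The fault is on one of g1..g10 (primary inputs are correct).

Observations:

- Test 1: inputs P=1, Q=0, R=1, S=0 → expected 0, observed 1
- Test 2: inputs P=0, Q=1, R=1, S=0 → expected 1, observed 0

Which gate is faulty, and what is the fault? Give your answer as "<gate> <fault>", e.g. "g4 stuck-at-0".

g2 stuck-at-1

Fault-free values for test 1 (P=1, Q=0, R=1, S=0): g1=1, g2=0, g3=1, g4=0, g5=0, g6=0, g7=1, g8=1, g9=1, g10=0, giving Y=0. Observed 1.
Test 1: faults giving observed 1 are {g1 stuck-at-0, g2 stuck-at-1, g3 stuck-at-0, g4 stuck-at-1, g7 stuck-at-0, g8 stuck-at-0, g9 stuck-at-0, g10 stuck-at-1}.
Test 2 (P=0, Q=1, R=1, S=0): fault-free g1=1, g2=0, g3=0, g4=0, g5=0, g6=0, g7=1, g8=1, g9=0, g10=1 → 1; observed 0. Eliminates g1 stuck-at-0, g3 stuck-at-0, g4 stuck-at-1, g7 stuck-at-0, g8 stuck-at-0, g9 stuck-at-0, g10 stuck-at-1.
Only g2 stuck-at-1 is consistent with every test.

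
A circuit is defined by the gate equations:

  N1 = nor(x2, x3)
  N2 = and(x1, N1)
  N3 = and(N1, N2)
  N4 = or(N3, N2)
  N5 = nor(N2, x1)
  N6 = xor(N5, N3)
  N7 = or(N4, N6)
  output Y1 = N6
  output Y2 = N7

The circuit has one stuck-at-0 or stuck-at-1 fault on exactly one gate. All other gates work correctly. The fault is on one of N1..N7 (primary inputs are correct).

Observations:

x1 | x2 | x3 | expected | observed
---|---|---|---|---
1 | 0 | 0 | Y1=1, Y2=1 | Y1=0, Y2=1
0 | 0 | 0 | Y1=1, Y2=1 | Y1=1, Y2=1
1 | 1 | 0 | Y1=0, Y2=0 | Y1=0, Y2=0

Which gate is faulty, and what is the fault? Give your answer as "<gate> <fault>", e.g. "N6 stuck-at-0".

Fault-free values for test 1 (x1=1, x2=0, x3=0): N1=1, N2=1, N3=1, N4=1, N5=0, N6=1, N7=1, giving Y1=1, Y2=1. Observed Y1=0, Y2=1.
Test 1: faults giving observed Y1=0, Y2=1 are {N3 stuck-at-0, N5 stuck-at-1, N6 stuck-at-0}.
Test 2 (x1=0, x2=0, x3=0): fault-free N1=1, N2=0, N3=0, N4=0, N5=1, N6=1, N7=1 → Y1=1, Y2=1; observed Y1=1, Y2=1. Eliminates N6 stuck-at-0.
Test 3 (x1=1, x2=1, x3=0): fault-free N1=0, N2=0, N3=0, N4=0, N5=0, N6=0, N7=0 → Y1=0, Y2=0; observed Y1=0, Y2=0. Eliminates N5 stuck-at-1.
Only N3 stuck-at-0 is consistent with every test.

N3 stuck-at-0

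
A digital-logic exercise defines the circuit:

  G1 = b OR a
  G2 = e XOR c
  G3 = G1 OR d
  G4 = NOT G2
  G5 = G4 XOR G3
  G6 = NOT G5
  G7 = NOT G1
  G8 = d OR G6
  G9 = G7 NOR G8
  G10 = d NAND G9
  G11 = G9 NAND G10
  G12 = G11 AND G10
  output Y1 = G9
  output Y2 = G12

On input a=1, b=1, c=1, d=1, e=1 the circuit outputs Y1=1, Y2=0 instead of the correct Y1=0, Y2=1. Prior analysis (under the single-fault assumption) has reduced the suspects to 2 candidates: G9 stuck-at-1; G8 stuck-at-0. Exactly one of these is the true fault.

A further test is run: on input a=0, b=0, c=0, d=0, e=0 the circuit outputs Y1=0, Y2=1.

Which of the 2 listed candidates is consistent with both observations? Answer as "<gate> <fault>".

Evaluate each candidate on input a=0, b=0, c=0, d=0, e=0:
  G9 stuck-at-1: G1=0, G2=0, G3=0, G4=1, G5=1, G6=0, G7=1, G8=0, G9=1 [stuck-at-1], G10=1, G11=0, G12=0 → Y1=1, Y2=0 — eliminated
  G8 stuck-at-0: G1=0, G2=0, G3=0, G4=1, G5=1, G6=0, G7=1, G8=0 [stuck-at-0], G9=0, G10=1, G11=1, G12=1 → Y1=0, Y2=1 — matches
Only G8 stuck-at-0 reproduces the observed Y1=0, Y2=1.

G8 stuck-at-0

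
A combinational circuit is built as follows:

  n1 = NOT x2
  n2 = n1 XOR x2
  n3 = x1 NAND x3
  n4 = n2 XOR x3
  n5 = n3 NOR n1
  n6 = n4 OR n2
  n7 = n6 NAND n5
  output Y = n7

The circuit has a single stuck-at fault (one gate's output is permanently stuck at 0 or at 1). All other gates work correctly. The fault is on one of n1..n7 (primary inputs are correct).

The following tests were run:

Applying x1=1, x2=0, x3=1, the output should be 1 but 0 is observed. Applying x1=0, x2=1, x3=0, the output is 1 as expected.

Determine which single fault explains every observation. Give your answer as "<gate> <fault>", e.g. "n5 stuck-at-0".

Fault-free values for test 1 (x1=1, x2=0, x3=1): n1=1, n2=1, n3=0, n4=0, n5=0, n6=1, n7=1, giving Y=1. Observed 0.
Test 1: faults giving observed 0 are {n1 stuck-at-0, n5 stuck-at-1, n7 stuck-at-0}.
Test 2 (x1=0, x2=1, x3=0): fault-free n1=0, n2=1, n3=1, n4=1, n5=0, n6=1, n7=1 → 1; observed 1. Eliminates n5 stuck-at-1, n7 stuck-at-0.
Only n1 stuck-at-0 is consistent with every test.

n1 stuck-at-0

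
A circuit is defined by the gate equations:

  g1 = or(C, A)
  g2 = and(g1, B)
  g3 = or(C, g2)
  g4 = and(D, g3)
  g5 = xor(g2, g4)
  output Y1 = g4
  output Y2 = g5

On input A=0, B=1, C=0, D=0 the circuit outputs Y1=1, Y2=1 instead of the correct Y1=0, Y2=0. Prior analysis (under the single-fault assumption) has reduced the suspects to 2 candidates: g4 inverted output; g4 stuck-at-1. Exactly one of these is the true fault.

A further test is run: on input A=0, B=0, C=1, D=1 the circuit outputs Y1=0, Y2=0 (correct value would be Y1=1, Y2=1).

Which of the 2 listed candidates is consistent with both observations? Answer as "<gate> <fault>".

g4 inverted output

Evaluate each candidate on input A=0, B=0, C=1, D=1:
  g4 inverted output: g1=1, g2=0, g3=1, g4=0 [inverted output], g5=0 → Y1=0, Y2=0 — matches
  g4 stuck-at-1: g1=1, g2=0, g3=1, g4=1 [stuck-at-1], g5=1 → Y1=1, Y2=1 — eliminated
Only g4 inverted output reproduces the observed Y1=0, Y2=0.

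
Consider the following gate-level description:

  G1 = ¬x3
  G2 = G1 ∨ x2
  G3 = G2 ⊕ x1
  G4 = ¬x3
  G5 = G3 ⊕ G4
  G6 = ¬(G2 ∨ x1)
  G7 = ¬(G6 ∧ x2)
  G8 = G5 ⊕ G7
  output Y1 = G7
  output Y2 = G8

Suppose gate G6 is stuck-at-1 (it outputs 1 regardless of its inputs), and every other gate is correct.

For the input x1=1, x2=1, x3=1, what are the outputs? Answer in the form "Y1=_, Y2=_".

Y1=0, Y2=0

Propagate with G6 forced: G1=0, G2=1, G3=0, G4=0, G5=0, G6=1 [stuck-at-1], G7=0, G8=0.
So the outputs are Y1=0, Y2=0. (Without the fault they would be Y1=1, Y2=1.)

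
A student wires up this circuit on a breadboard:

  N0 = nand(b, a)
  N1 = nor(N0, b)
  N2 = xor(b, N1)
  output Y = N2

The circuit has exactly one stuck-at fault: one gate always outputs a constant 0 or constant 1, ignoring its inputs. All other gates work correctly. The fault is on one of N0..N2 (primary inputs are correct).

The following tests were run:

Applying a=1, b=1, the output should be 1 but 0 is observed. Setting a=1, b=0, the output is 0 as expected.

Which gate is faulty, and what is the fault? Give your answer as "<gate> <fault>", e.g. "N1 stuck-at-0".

N2 stuck-at-0

Fault-free values for test 1 (a=1, b=1): N0=0, N1=0, N2=1, giving Y=1. Observed 0.
Test 1: faults giving observed 0 are {N1 stuck-at-1, N2 stuck-at-0}.
Test 2 (a=1, b=0): fault-free N0=1, N1=0, N2=0 → 0; observed 0. Eliminates N1 stuck-at-1.
Only N2 stuck-at-0 is consistent with every test.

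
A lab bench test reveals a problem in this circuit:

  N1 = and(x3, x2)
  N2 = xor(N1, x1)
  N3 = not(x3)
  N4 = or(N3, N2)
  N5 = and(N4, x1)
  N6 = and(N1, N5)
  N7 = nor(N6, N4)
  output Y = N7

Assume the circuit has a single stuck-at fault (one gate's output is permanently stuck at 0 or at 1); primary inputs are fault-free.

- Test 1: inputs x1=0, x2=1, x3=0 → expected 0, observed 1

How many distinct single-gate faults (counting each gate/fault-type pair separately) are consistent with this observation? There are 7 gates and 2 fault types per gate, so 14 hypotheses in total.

Fault-free: N1=0, N2=0, N3=1, N4=1, N5=0, N6=0, N7=0 → 0. Observed 1.
  N1 stuck-at-0: output 0 ✗
  N1 stuck-at-1: output 0 ✗
  N2 stuck-at-0: output 0 ✗
  N2 stuck-at-1: output 0 ✗
  N3 stuck-at-0: output 1 ✓
  N3 stuck-at-1: output 0 ✗
  N4 stuck-at-0: output 1 ✓
  N4 stuck-at-1: output 0 ✗
  N5 stuck-at-0: output 0 ✗
  N5 stuck-at-1: output 0 ✗
  N6 stuck-at-0: output 0 ✗
  N6 stuck-at-1: output 0 ✗
  N7 stuck-at-0: output 0 ✗
  N7 stuck-at-1: output 1 ✓
Consistent faults: {N3 stuck-at-0, N4 stuck-at-0, N7 stuck-at-1} — 3 in all.

3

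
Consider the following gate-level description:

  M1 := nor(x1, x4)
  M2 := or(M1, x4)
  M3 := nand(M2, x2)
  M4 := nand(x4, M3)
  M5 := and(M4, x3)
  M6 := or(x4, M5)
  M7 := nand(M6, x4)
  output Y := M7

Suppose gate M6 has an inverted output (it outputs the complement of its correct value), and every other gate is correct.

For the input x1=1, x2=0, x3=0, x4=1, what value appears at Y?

1

Propagate with M6 forced: M1=0, M2=1, M3=1, M4=0, M5=0, M6=0 [inverted output], M7=1.
So Y = 1. (Without the fault it would be 0.)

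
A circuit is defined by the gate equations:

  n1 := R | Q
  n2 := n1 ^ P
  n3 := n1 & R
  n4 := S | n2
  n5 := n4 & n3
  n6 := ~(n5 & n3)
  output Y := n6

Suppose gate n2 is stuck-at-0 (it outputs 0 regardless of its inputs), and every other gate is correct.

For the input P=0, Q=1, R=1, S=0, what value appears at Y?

Propagate with n2 forced: n1=1, n2=0 [stuck-at-0], n3=1, n4=0, n5=0, n6=1.
So Y = 1. (Without the fault it would be 0.)

1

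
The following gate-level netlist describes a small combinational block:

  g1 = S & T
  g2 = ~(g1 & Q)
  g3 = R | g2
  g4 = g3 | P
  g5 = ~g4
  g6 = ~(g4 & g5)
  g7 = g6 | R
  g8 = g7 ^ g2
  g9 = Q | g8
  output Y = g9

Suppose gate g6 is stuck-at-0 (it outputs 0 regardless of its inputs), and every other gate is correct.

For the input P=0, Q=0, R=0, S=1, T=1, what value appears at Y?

Propagate with g6 forced: g1=1, g2=1, g3=1, g4=1, g5=0, g6=0 [stuck-at-0], g7=0, g8=1, g9=1.
So Y = 1. (Without the fault it would be 0.)

1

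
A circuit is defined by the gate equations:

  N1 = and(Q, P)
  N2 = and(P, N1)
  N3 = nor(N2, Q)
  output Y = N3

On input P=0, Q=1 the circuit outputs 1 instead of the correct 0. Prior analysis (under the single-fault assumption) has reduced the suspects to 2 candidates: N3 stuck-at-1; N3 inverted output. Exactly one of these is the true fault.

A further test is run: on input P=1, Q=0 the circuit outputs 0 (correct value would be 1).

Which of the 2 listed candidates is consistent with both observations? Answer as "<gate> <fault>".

N3 inverted output

Evaluate each candidate on input P=1, Q=0:
  N3 stuck-at-1: N1=0, N2=0, N3=1 [stuck-at-1] → 1 — eliminated
  N3 inverted output: N1=0, N2=0, N3=0 [inverted output] → 0 — matches
Only N3 inverted output reproduces the observed 0.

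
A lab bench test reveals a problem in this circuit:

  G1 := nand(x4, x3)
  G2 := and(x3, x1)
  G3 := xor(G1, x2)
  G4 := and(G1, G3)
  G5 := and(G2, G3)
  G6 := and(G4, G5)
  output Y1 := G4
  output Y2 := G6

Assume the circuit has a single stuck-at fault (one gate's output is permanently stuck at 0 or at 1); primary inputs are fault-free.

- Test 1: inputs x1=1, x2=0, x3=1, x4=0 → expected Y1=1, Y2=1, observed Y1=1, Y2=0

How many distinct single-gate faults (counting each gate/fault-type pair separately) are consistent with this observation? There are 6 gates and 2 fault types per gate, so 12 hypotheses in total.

Fault-free: G1=1, G2=1, G3=1, G4=1, G5=1, G6=1 → Y1=1, Y2=1. Observed Y1=1, Y2=0.
  G1 stuck-at-0: output Y1=0, Y2=0 ✗
  G1 stuck-at-1: output Y1=1, Y2=1 ✗
  G2 stuck-at-0: output Y1=1, Y2=0 ✓
  G2 stuck-at-1: output Y1=1, Y2=1 ✗
  G3 stuck-at-0: output Y1=0, Y2=0 ✗
  G3 stuck-at-1: output Y1=1, Y2=1 ✗
  G4 stuck-at-0: output Y1=0, Y2=0 ✗
  G4 stuck-at-1: output Y1=1, Y2=1 ✗
  G5 stuck-at-0: output Y1=1, Y2=0 ✓
  G5 stuck-at-1: output Y1=1, Y2=1 ✗
  G6 stuck-at-0: output Y1=1, Y2=0 ✓
  G6 stuck-at-1: output Y1=1, Y2=1 ✗
Consistent faults: {G2 stuck-at-0, G5 stuck-at-0, G6 stuck-at-0} — 3 in all.

3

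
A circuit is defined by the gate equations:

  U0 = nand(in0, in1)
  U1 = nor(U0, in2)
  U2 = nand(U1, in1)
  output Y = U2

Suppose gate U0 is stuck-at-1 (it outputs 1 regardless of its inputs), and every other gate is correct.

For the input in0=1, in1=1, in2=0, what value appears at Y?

Propagate with U0 forced: U0=1 [stuck-at-1], U1=0, U2=1.
So Y = 1. (Without the fault it would be 0.)

1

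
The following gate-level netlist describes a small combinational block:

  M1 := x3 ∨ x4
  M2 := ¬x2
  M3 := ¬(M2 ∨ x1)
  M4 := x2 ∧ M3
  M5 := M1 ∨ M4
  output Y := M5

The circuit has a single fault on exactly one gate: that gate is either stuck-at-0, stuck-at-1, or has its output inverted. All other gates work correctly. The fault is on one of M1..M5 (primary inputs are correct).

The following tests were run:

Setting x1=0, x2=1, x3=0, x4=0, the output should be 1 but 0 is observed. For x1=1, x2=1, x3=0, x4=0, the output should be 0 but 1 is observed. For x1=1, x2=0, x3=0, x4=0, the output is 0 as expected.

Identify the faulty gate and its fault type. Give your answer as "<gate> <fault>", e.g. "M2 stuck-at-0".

Fault-free values for test 1 (x1=0, x2=1, x3=0, x4=0): M1=0, M2=0, M3=1, M4=1, M5=1, giving Y=1. Observed 0.
Test 1: faults giving observed 0 are {M2 stuck-at-1, M2 inverted output, M3 stuck-at-0, M3 inverted output, M4 stuck-at-0, M4 inverted output, M5 stuck-at-0, M5 inverted output}.
Test 2 (x1=1, x2=1, x3=0, x4=0): fault-free M1=0, M2=0, M3=0, M4=0, M5=0 → 0; observed 1. Eliminates M2 stuck-at-1, M2 inverted output, M3 stuck-at-0, M4 stuck-at-0, M5 stuck-at-0.
Test 3 (x1=1, x2=0, x3=0, x4=0): fault-free M1=0, M2=1, M3=0, M4=0, M5=0 → 0; observed 0. Eliminates M4 inverted output, M5 inverted output.
Only M3 inverted output is consistent with every test.

M3 inverted output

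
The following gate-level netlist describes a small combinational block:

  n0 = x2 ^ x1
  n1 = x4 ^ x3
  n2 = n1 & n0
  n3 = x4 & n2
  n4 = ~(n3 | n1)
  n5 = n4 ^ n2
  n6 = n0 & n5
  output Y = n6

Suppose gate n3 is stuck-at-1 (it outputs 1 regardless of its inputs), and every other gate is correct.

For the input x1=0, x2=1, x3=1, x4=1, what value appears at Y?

Propagate with n3 forced: n0=1, n1=0, n2=0, n3=1 [stuck-at-1], n4=0, n5=0, n6=0.
So Y = 0. (Without the fault it would be 1.)

0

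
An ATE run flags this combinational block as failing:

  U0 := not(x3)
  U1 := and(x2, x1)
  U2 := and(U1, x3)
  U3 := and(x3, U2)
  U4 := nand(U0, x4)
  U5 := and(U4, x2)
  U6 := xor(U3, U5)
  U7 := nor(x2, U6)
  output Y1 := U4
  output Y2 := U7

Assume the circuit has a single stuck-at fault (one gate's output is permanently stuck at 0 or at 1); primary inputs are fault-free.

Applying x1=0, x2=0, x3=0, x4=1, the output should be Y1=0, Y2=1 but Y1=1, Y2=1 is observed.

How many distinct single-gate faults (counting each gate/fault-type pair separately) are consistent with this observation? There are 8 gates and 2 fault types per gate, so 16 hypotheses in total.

Fault-free: U0=1, U1=0, U2=0, U3=0, U4=0, U5=0, U6=0, U7=1 → Y1=0, Y2=1. Observed Y1=1, Y2=1.
  U0: stuck-at-0 ✓; others ✗
  U1: none of the 2 fault types match ✗
  U2: none of the 2 fault types match ✗
  U3: none of the 2 fault types match ✗
  U4: stuck-at-1 ✓; others ✗
  U5: none of the 2 fault types match ✗
  U6: none of the 2 fault types match ✗
  U7: none of the 2 fault types match ✗
Consistent faults: {U0 stuck-at-0, U4 stuck-at-1} — 2 in all.

2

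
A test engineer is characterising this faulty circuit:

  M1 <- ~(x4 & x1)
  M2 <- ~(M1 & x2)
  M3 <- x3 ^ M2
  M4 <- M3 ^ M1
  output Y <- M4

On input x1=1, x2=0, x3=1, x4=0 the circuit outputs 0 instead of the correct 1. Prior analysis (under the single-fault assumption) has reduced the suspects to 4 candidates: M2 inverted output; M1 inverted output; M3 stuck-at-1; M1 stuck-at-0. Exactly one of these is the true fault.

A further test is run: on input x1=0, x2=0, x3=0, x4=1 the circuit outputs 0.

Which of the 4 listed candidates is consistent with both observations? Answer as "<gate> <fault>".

M3 stuck-at-1

Evaluate each candidate on input x1=0, x2=0, x3=0, x4=1:
  M2 inverted output: M1=1, M2=0 [inverted output], M3=0, M4=1 → 1 — eliminated
  M1 inverted output: M1=0 [inverted output], M2=1, M3=1, M4=1 → 1 — eliminated
  M3 stuck-at-1: M1=1, M2=1, M3=1 [stuck-at-1], M4=0 → 0 — matches
  M1 stuck-at-0: M1=0 [stuck-at-0], M2=1, M3=1, M4=1 → 1 — eliminated
Only M3 stuck-at-1 reproduces the observed 0.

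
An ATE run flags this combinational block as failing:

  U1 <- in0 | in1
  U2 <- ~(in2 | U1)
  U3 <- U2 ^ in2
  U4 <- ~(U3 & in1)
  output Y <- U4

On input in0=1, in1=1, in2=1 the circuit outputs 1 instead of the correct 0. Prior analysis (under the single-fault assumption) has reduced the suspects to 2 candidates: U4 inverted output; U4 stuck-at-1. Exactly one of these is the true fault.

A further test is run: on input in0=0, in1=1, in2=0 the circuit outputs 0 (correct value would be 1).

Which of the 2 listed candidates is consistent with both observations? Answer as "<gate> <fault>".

Evaluate each candidate on input in0=0, in1=1, in2=0:
  U4 inverted output: U1=1, U2=0, U3=0, U4=0 [inverted output] → 0 — matches
  U4 stuck-at-1: U1=1, U2=0, U3=0, U4=1 [stuck-at-1] → 1 — eliminated
Only U4 inverted output reproduces the observed 0.

U4 inverted output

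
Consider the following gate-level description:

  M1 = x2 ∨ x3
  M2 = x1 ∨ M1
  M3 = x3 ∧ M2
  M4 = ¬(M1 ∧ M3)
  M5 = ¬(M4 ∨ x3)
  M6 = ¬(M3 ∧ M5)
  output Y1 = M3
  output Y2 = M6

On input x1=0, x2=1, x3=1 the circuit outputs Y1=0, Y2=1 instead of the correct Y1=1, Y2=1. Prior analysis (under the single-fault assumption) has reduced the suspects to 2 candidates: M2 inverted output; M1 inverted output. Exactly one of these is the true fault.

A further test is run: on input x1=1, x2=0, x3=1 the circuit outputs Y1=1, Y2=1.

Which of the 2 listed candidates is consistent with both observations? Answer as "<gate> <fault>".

M1 inverted output

Evaluate each candidate on input x1=1, x2=0, x3=1:
  M2 inverted output: M1=1, M2=0 [inverted output], M3=0, M4=1, M5=0, M6=1 → Y1=0, Y2=1 — eliminated
  M1 inverted output: M1=0 [inverted output], M2=1, M3=1, M4=1, M5=0, M6=1 → Y1=1, Y2=1 — matches
Only M1 inverted output reproduces the observed Y1=1, Y2=1.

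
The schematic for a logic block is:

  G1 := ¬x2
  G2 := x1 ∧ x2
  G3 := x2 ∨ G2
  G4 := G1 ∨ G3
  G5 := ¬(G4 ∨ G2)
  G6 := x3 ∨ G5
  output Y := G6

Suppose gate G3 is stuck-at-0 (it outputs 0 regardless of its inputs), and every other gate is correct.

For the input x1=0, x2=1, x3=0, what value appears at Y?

Propagate with G3 forced: G1=0, G2=0, G3=0 [stuck-at-0], G4=0, G5=1, G6=1.
So Y = 1. (Without the fault it would be 0.)

1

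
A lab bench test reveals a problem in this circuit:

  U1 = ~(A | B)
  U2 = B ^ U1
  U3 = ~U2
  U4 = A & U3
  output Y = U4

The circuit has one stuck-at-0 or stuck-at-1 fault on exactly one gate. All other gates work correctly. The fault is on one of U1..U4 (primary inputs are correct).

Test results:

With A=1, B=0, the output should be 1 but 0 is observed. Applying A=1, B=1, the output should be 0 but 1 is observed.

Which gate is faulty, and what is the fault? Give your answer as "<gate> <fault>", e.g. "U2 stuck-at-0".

U1 stuck-at-1

Fault-free values for test 1 (A=1, B=0): U1=0, U2=0, U3=1, U4=1, giving Y=1. Observed 0.
Test 1: faults giving observed 0 are {U1 stuck-at-1, U2 stuck-at-1, U3 stuck-at-0, U4 stuck-at-0}.
Test 2 (A=1, B=1): fault-free U1=0, U2=1, U3=0, U4=0 → 0; observed 1. Eliminates U2 stuck-at-1, U3 stuck-at-0, U4 stuck-at-0.
Only U1 stuck-at-1 is consistent with every test.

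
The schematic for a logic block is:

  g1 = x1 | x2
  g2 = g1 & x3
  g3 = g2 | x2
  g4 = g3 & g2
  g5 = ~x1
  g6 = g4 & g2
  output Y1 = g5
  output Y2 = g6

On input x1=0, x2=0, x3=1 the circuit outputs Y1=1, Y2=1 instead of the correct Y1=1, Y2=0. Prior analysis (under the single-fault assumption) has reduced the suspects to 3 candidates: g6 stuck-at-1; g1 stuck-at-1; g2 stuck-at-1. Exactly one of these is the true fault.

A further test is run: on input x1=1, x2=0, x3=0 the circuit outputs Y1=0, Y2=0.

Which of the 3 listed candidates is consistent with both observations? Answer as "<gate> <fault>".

g1 stuck-at-1

Evaluate each candidate on input x1=1, x2=0, x3=0:
  g6 stuck-at-1: g1=1, g2=0, g3=0, g4=0, g5=0, g6=1 [stuck-at-1] → Y1=0, Y2=1 — eliminated
  g1 stuck-at-1: g1=1 [stuck-at-1], g2=0, g3=0, g4=0, g5=0, g6=0 → Y1=0, Y2=0 — matches
  g2 stuck-at-1: g1=1, g2=1 [stuck-at-1], g3=1, g4=1, g5=0, g6=1 → Y1=0, Y2=1 — eliminated
Only g1 stuck-at-1 reproduces the observed Y1=0, Y2=0.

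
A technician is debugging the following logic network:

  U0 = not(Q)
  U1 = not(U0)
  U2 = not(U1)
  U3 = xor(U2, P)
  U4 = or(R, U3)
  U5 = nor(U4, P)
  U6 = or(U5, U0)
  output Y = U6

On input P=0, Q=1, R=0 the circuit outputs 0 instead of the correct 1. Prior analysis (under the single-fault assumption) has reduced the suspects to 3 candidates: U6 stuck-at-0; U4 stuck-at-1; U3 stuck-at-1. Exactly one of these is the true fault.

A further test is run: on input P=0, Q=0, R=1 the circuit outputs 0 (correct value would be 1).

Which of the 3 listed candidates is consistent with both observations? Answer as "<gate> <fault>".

Evaluate each candidate on input P=0, Q=0, R=1:
  U6 stuck-at-0: U0=1, U1=0, U2=1, U3=1, U4=1, U5=0, U6=0 [stuck-at-0] → 0 — matches
  U4 stuck-at-1: U0=1, U1=0, U2=1, U3=1, U4=1 [stuck-at-1], U5=0, U6=1 → 1 — eliminated
  U3 stuck-at-1: U0=1, U1=0, U2=1, U3=1 [stuck-at-1], U4=1, U5=0, U6=1 → 1 — eliminated
Only U6 stuck-at-0 reproduces the observed 0.

U6 stuck-at-0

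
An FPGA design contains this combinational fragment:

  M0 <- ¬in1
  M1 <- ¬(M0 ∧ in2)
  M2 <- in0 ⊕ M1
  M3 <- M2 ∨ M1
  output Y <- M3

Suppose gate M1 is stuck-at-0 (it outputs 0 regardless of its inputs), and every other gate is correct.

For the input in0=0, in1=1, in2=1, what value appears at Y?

Propagate with M1 forced: M0=0, M1=0 [stuck-at-0], M2=0, M3=0.
So Y = 0. (Without the fault it would be 1.)

0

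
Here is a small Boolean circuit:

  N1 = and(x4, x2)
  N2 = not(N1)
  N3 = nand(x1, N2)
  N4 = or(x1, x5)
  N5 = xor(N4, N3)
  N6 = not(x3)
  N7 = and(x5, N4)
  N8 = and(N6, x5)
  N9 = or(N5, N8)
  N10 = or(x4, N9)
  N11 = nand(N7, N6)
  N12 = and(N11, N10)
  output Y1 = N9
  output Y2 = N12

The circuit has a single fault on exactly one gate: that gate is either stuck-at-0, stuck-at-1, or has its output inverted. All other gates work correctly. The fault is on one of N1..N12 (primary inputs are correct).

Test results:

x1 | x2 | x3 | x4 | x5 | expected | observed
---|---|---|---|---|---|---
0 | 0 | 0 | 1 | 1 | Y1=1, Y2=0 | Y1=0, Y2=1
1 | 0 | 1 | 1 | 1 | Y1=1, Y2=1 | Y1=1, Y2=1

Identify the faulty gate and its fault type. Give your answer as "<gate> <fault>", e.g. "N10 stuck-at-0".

Fault-free values for test 1 (x1=0, x2=0, x3=0, x4=1, x5=1): N1=0, N2=1, N3=1, N4=1, N5=0, N6=1, N7=1, N8=1, N9=1, N10=1, N11=0, N12=0, giving Y1=1, Y2=0. Observed Y1=0, Y2=1.
Test 1: faults giving observed Y1=0, Y2=1 are {N6 stuck-at-0, N6 inverted output}.
Test 2 (x1=1, x2=0, x3=1, x4=1, x5=1): fault-free N1=0, N2=1, N3=0, N4=1, N5=1, N6=0, N7=1, N8=0, N9=1, N10=1, N11=1, N12=1 → Y1=1, Y2=1; observed Y1=1, Y2=1. Eliminates N6 inverted output.
Only N6 stuck-at-0 is consistent with every test.

N6 stuck-at-0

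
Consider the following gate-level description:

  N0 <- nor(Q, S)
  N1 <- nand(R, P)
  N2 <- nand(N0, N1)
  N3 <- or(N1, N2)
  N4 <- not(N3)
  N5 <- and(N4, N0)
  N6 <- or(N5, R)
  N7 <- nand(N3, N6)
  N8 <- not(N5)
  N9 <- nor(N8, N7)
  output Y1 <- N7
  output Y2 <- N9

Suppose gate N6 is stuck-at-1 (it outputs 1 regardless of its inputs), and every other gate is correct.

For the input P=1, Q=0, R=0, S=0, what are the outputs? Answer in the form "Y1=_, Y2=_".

Propagate with N6 forced: N0=1, N1=1, N2=0, N3=1, N4=0, N5=0, N6=1 [stuck-at-1], N7=0, N8=1, N9=0.
So the outputs are Y1=0, Y2=0. (Without the fault they would be Y1=1, Y2=0.)

Y1=0, Y2=0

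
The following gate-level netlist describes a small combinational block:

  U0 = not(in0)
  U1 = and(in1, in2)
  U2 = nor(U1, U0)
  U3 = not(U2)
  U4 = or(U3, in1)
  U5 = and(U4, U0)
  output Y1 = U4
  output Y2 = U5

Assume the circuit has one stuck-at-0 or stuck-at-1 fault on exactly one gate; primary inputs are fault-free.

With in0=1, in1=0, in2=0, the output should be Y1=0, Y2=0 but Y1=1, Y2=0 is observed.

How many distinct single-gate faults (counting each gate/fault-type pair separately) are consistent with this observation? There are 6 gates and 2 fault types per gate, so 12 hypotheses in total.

Fault-free: U0=0, U1=0, U2=1, U3=0, U4=0, U5=0 → Y1=0, Y2=0. Observed Y1=1, Y2=0.
  U0 stuck-at-0: output Y1=0, Y2=0 ✗
  U0 stuck-at-1: output Y1=1, Y2=1 ✗
  U1 stuck-at-0: output Y1=0, Y2=0 ✗
  U1 stuck-at-1: output Y1=1, Y2=0 ✓
  U2 stuck-at-0: output Y1=1, Y2=0 ✓
  U2 stuck-at-1: output Y1=0, Y2=0 ✗
  U3 stuck-at-0: output Y1=0, Y2=0 ✗
  U3 stuck-at-1: output Y1=1, Y2=0 ✓
  U4 stuck-at-0: output Y1=0, Y2=0 ✗
  U4 stuck-at-1: output Y1=1, Y2=0 ✓
  U5 stuck-at-0: output Y1=0, Y2=0 ✗
  U5 stuck-at-1: output Y1=0, Y2=1 ✗
Consistent faults: {U1 stuck-at-1, U2 stuck-at-0, U3 stuck-at-1, U4 stuck-at-1} — 4 in all.

4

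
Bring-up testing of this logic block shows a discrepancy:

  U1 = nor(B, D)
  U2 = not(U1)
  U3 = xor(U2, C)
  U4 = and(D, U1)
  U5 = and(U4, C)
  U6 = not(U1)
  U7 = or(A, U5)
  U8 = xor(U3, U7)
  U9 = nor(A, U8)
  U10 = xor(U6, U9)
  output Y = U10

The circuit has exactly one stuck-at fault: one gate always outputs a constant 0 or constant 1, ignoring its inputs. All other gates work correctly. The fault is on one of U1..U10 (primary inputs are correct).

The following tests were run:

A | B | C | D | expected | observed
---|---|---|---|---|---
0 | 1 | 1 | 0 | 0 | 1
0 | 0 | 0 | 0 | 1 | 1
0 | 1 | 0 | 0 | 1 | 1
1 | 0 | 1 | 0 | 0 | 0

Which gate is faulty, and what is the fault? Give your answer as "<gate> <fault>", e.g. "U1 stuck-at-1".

Fault-free values for test 1 (A=0, B=1, C=1, D=0): U1=0, U2=1, U3=0, U4=0, U5=0, U6=1, U7=0, U8=0, U9=1, U10=0, giving Y=0. Observed 1.
Test 1: faults giving observed 1 are {U2 stuck-at-0, U3 stuck-at-1, U4 stuck-at-1, U5 stuck-at-1, U6 stuck-at-0, U7 stuck-at-1, U8 stuck-at-1, U9 stuck-at-0, U10 stuck-at-1}.
Test 2 (A=0, B=0, C=0, D=0): fault-free U1=1, U2=0, U3=0, U4=0, U5=0, U6=0, U7=0, U8=0, U9=1, U10=1 → 1; observed 1. Eliminates U3 stuck-at-1, U5 stuck-at-1, U7 stuck-at-1, U8 stuck-at-1, U9 stuck-at-0.
Test 3 (A=0, B=1, C=0, D=0): fault-free U1=0, U2=1, U3=1, U4=0, U5=0, U6=1, U7=0, U8=1, U9=0, U10=1 → 1; observed 1. Eliminates U2 stuck-at-0, U6 stuck-at-0.
Test 4 (A=1, B=0, C=1, D=0): fault-free U1=1, U2=0, U3=1, U4=0, U5=0, U6=0, U7=1, U8=0, U9=0, U10=0 → 0; observed 0. Eliminates U10 stuck-at-1.
Only U4 stuck-at-1 is consistent with every test.

U4 stuck-at-1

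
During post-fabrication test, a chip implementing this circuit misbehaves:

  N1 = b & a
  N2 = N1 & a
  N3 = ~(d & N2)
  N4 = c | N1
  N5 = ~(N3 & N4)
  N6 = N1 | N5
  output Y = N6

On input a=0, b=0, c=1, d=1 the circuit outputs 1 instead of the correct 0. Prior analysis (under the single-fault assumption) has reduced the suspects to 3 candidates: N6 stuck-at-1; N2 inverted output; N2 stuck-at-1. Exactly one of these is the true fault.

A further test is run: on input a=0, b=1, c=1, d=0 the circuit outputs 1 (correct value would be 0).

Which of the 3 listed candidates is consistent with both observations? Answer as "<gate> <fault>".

Evaluate each candidate on input a=0, b=1, c=1, d=0:
  N6 stuck-at-1: N1=0, N2=0, N3=1, N4=1, N5=0, N6=1 [stuck-at-1] → 1 — matches
  N2 inverted output: N1=0, N2=1 [inverted output], N3=1, N4=1, N5=0, N6=0 → 0 — eliminated
  N2 stuck-at-1: N1=0, N2=1 [stuck-at-1], N3=1, N4=1, N5=0, N6=0 → 0 — eliminated
Only N6 stuck-at-1 reproduces the observed 1.

N6 stuck-at-1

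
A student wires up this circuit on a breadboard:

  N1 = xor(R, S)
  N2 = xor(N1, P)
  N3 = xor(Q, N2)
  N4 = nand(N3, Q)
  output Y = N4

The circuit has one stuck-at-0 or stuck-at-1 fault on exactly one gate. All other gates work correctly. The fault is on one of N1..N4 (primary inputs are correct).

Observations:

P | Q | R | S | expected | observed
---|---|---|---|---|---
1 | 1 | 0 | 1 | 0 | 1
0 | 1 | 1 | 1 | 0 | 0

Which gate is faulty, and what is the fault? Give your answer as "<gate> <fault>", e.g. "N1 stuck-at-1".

N1 stuck-at-0

Fault-free values for test 1 (P=1, Q=1, R=0, S=1): N1=1, N2=0, N3=1, N4=0, giving Y=0. Observed 1.
Test 1: faults giving observed 1 are {N1 stuck-at-0, N2 stuck-at-1, N3 stuck-at-0, N4 stuck-at-1}.
Test 2 (P=0, Q=1, R=1, S=1): fault-free N1=0, N2=0, N3=1, N4=0 → 0; observed 0. Eliminates N2 stuck-at-1, N3 stuck-at-0, N4 stuck-at-1.
Only N1 stuck-at-0 is consistent with every test.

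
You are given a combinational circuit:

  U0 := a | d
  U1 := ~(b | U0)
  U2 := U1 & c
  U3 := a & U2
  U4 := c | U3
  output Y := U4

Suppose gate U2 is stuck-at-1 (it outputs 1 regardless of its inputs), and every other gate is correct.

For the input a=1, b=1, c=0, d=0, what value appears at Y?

Propagate with U2 forced: U0=1, U1=0, U2=1 [stuck-at-1], U3=1, U4=1.
So Y = 1. (Without the fault it would be 0.)

1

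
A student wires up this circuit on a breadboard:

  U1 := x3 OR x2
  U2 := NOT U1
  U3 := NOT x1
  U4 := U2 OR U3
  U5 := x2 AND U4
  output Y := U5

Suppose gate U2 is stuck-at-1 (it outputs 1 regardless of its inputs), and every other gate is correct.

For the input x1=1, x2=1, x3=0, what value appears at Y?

1

Propagate with U2 forced: U1=1, U2=1 [stuck-at-1], U3=0, U4=1, U5=1.
So Y = 1. (Without the fault it would be 0.)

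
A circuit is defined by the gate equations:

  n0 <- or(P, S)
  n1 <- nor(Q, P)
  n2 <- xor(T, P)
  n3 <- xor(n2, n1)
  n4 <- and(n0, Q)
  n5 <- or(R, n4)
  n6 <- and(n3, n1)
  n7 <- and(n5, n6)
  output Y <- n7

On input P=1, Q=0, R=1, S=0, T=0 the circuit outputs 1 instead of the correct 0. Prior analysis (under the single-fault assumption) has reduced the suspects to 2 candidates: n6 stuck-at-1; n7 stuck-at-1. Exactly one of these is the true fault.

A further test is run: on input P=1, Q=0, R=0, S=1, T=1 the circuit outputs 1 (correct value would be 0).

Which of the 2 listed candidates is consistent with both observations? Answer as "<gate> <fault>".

Evaluate each candidate on input P=1, Q=0, R=0, S=1, T=1:
  n6 stuck-at-1: n0=1, n1=0, n2=0, n3=0, n4=0, n5=0, n6=1 [stuck-at-1], n7=0 → 0 — eliminated
  n7 stuck-at-1: n0=1, n1=0, n2=0, n3=0, n4=0, n5=0, n6=0, n7=1 [stuck-at-1] → 1 — matches
Only n7 stuck-at-1 reproduces the observed 1.

n7 stuck-at-1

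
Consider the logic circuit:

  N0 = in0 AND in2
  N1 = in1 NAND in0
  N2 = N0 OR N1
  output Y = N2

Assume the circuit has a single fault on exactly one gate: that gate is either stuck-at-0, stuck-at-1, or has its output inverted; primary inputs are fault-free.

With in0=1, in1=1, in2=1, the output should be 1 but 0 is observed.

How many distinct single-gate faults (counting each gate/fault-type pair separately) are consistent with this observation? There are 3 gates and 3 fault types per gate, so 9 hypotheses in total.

Fault-free: N0=1, N1=0, N2=1 → 1. Observed 0.
  N0 stuck-at-0: output 0 ✓
  N0 stuck-at-1: output 1 ✗
  N0 inverted output: output 0 ✓
  N1 stuck-at-0: output 1 ✗
  N1 stuck-at-1: output 1 ✗
  N1 inverted output: output 1 ✗
  N2 stuck-at-0: output 0 ✓
  N2 stuck-at-1: output 1 ✗
  N2 inverted output: output 0 ✓
Consistent faults: {N0 stuck-at-0, N0 inverted output, N2 stuck-at-0, N2 inverted output} — 4 in all.

4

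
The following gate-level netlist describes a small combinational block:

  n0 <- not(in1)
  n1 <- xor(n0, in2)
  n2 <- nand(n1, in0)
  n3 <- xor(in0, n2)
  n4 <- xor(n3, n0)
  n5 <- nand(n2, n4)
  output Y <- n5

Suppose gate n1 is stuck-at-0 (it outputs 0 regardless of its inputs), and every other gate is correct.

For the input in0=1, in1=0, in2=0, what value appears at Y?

Propagate with n1 forced: n0=1, n1=0 [stuck-at-0], n2=1, n3=0, n4=1, n5=0.
So Y = 0. (Without the fault it would be 1.)

0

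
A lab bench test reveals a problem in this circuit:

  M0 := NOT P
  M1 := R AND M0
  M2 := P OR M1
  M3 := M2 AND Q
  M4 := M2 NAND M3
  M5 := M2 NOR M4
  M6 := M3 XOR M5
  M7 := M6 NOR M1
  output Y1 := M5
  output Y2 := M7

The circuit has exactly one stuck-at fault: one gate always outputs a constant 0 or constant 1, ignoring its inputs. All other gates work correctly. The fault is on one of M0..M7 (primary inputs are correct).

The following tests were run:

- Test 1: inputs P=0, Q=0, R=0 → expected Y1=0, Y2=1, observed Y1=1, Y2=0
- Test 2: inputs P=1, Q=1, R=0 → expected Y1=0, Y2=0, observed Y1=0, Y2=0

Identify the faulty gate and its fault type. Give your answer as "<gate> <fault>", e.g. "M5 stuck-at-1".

Fault-free values for test 1 (P=0, Q=0, R=0): M0=1, M1=0, M2=0, M3=0, M4=1, M5=0, M6=0, M7=1, giving Y1=0, Y2=1. Observed Y1=1, Y2=0.
Test 1: faults giving observed Y1=1, Y2=0 are {M4 stuck-at-0, M5 stuck-at-1}.
Test 2 (P=1, Q=1, R=0): fault-free M0=0, M1=0, M2=1, M3=1, M4=0, M5=0, M6=1, M7=0 → Y1=0, Y2=0; observed Y1=0, Y2=0. Eliminates M5 stuck-at-1.
Only M4 stuck-at-0 is consistent with every test.

M4 stuck-at-0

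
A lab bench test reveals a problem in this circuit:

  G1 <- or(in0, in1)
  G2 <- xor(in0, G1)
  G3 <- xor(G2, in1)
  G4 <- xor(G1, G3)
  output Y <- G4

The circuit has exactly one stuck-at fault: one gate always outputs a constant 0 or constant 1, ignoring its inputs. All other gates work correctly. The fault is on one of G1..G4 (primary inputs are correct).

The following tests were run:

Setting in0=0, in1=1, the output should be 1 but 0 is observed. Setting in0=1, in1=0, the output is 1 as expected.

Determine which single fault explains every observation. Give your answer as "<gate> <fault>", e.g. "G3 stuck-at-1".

G2 stuck-at-0

Fault-free values for test 1 (in0=0, in1=1): G1=1, G2=1, G3=0, G4=1, giving Y=1. Observed 0.
Test 1: faults giving observed 0 are {G2 stuck-at-0, G3 stuck-at-1, G4 stuck-at-0}.
Test 2 (in0=1, in1=0): fault-free G1=1, G2=0, G3=0, G4=1 → 1; observed 1. Eliminates G3 stuck-at-1, G4 stuck-at-0.
Only G2 stuck-at-0 is consistent with every test.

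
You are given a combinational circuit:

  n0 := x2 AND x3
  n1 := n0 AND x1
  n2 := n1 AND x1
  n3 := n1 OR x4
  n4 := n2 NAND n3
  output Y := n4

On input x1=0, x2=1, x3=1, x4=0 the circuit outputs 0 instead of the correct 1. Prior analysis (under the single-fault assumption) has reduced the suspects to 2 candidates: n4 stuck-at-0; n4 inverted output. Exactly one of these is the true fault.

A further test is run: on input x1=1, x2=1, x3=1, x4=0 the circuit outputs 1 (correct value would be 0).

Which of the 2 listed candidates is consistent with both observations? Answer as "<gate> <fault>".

n4 inverted output

Evaluate each candidate on input x1=1, x2=1, x3=1, x4=0:
  n4 stuck-at-0: n0=1, n1=1, n2=1, n3=1, n4=0 [stuck-at-0] → 0 — eliminated
  n4 inverted output: n0=1, n1=1, n2=1, n3=1, n4=1 [inverted output] → 1 — matches
Only n4 inverted output reproduces the observed 1.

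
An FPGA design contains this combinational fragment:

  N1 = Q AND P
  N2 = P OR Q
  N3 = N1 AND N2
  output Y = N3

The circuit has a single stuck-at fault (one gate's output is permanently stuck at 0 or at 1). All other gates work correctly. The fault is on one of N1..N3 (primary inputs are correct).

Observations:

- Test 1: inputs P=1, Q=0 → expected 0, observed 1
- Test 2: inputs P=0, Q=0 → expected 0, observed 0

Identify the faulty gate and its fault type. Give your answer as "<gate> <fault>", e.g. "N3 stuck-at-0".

Fault-free values for test 1 (P=1, Q=0): N1=0, N2=1, N3=0, giving Y=0. Observed 1.
Test 1: faults giving observed 1 are {N1 stuck-at-1, N3 stuck-at-1}.
Test 2 (P=0, Q=0): fault-free N1=0, N2=0, N3=0 → 0; observed 0. Eliminates N3 stuck-at-1.
Only N1 stuck-at-1 is consistent with every test.

N1 stuck-at-1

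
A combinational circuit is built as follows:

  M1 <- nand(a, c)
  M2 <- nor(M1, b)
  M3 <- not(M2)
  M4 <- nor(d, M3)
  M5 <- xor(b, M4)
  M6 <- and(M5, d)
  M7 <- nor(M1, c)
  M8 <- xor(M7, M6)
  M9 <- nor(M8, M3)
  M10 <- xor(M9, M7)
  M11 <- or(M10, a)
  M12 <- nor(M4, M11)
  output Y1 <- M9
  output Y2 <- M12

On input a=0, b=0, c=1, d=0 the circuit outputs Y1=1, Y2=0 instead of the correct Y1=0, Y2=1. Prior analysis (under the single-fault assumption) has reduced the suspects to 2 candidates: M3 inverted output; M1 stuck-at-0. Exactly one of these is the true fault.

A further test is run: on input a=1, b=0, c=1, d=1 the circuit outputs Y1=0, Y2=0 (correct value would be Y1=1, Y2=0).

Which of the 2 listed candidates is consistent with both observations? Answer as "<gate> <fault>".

Evaluate each candidate on input a=1, b=0, c=1, d=1:
  M3 inverted output: M1=0, M2=1, M3=1 [inverted output], M4=0, M5=0, M6=0, M7=0, M8=0, M9=0, M10=0, M11=1, M12=0 → Y1=0, Y2=0 — matches
  M1 stuck-at-0: M1=0 [stuck-at-0], M2=1, M3=0, M4=0, M5=0, M6=0, M7=0, M8=0, M9=1, M10=1, M11=1, M12=0 → Y1=1, Y2=0 — eliminated
Only M3 inverted output reproduces the observed Y1=0, Y2=0.

M3 inverted output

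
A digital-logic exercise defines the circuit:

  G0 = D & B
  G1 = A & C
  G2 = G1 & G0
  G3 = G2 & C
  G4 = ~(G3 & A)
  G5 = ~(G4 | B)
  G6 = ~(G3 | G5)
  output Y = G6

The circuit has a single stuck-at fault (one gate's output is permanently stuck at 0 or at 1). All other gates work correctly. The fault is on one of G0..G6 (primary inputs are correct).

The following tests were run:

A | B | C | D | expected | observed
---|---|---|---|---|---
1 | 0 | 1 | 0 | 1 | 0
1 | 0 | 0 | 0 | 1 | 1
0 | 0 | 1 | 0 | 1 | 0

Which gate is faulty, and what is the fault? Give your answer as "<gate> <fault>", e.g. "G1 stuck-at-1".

Fault-free values for test 1 (A=1, B=0, C=1, D=0): G0=0, G1=1, G2=0, G3=0, G4=1, G5=0, G6=1, giving Y=1. Observed 0.
Test 1: faults giving observed 0 are {G0 stuck-at-1, G2 stuck-at-1, G3 stuck-at-1, G4 stuck-at-0, G5 stuck-at-1, G6 stuck-at-0}.
Test 2 (A=1, B=0, C=0, D=0): fault-free G0=0, G1=0, G2=0, G3=0, G4=1, G5=0, G6=1 → 1; observed 1. Eliminates G3 stuck-at-1, G4 stuck-at-0, G5 stuck-at-1, G6 stuck-at-0.
Test 3 (A=0, B=0, C=1, D=0): fault-free G0=0, G1=0, G2=0, G3=0, G4=1, G5=0, G6=1 → 1; observed 0. Eliminates G0 stuck-at-1.
Only G2 stuck-at-1 is consistent with every test.

G2 stuck-at-1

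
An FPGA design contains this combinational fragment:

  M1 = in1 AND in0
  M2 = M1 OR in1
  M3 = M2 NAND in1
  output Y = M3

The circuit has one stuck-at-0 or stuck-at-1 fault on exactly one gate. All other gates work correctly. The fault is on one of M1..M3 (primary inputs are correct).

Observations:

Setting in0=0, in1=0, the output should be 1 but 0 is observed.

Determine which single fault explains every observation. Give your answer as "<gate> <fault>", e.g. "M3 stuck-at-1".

M3 stuck-at-0

Fault-free values for test 1 (in0=0, in1=0): M1=0, M2=0, M3=1, giving Y=1. Observed 0.
Test 1: faults giving observed 0 are {M3 stuck-at-0}.
Only M3 stuck-at-0 is consistent with every test.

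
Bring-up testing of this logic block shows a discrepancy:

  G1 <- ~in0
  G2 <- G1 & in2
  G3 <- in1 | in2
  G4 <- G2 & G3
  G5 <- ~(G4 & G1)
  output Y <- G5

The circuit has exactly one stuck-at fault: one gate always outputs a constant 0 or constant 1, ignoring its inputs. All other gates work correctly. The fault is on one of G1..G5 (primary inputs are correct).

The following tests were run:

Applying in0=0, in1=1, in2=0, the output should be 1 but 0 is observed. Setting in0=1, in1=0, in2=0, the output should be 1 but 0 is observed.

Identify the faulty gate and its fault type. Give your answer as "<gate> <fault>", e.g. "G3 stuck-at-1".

G5 stuck-at-0

Fault-free values for test 1 (in0=0, in1=1, in2=0): G1=1, G2=0, G3=1, G4=0, G5=1, giving Y=1. Observed 0.
Test 1: faults giving observed 0 are {G2 stuck-at-1, G4 stuck-at-1, G5 stuck-at-0}.
Test 2 (in0=1, in1=0, in2=0): fault-free G1=0, G2=0, G3=0, G4=0, G5=1 → 1; observed 0. Eliminates G2 stuck-at-1, G4 stuck-at-1.
Only G5 stuck-at-0 is consistent with every test.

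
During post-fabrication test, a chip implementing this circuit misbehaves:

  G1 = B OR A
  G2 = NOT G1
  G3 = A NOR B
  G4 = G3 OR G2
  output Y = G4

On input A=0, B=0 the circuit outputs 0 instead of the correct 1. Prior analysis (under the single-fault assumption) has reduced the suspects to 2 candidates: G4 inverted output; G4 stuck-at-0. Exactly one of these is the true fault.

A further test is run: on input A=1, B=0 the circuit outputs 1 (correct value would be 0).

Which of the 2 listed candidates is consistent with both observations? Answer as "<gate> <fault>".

G4 inverted output

Evaluate each candidate on input A=1, B=0:
  G4 inverted output: G1=1, G2=0, G3=0, G4=1 [inverted output] → 1 — matches
  G4 stuck-at-0: G1=1, G2=0, G3=0, G4=0 [stuck-at-0] → 0 — eliminated
Only G4 inverted output reproduces the observed 1.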